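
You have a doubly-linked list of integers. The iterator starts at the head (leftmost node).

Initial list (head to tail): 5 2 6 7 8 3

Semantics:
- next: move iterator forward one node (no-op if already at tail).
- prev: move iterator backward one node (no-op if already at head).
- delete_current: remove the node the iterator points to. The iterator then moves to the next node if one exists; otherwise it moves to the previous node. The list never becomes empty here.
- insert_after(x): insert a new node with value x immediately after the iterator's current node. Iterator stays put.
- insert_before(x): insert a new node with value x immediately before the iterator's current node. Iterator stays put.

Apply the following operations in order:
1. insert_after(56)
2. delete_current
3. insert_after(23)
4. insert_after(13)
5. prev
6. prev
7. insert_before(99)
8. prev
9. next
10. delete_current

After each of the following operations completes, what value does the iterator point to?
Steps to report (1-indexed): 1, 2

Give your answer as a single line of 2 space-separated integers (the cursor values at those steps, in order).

Answer: 5 56

Derivation:
After 1 (insert_after(56)): list=[5, 56, 2, 6, 7, 8, 3] cursor@5
After 2 (delete_current): list=[56, 2, 6, 7, 8, 3] cursor@56
After 3 (insert_after(23)): list=[56, 23, 2, 6, 7, 8, 3] cursor@56
After 4 (insert_after(13)): list=[56, 13, 23, 2, 6, 7, 8, 3] cursor@56
After 5 (prev): list=[56, 13, 23, 2, 6, 7, 8, 3] cursor@56
After 6 (prev): list=[56, 13, 23, 2, 6, 7, 8, 3] cursor@56
After 7 (insert_before(99)): list=[99, 56, 13, 23, 2, 6, 7, 8, 3] cursor@56
After 8 (prev): list=[99, 56, 13, 23, 2, 6, 7, 8, 3] cursor@99
After 9 (next): list=[99, 56, 13, 23, 2, 6, 7, 8, 3] cursor@56
After 10 (delete_current): list=[99, 13, 23, 2, 6, 7, 8, 3] cursor@13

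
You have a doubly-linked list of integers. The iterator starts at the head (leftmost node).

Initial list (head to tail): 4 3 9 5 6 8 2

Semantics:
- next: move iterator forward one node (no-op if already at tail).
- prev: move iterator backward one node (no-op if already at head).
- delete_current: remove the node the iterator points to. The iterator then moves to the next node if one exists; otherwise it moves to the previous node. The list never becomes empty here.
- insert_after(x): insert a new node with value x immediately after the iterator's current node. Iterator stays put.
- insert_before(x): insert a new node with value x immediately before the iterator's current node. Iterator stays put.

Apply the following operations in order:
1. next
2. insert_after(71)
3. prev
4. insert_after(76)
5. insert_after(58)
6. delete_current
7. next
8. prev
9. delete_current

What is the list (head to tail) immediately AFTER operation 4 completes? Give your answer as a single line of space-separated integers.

Answer: 4 76 3 71 9 5 6 8 2

Derivation:
After 1 (next): list=[4, 3, 9, 5, 6, 8, 2] cursor@3
After 2 (insert_after(71)): list=[4, 3, 71, 9, 5, 6, 8, 2] cursor@3
After 3 (prev): list=[4, 3, 71, 9, 5, 6, 8, 2] cursor@4
After 4 (insert_after(76)): list=[4, 76, 3, 71, 9, 5, 6, 8, 2] cursor@4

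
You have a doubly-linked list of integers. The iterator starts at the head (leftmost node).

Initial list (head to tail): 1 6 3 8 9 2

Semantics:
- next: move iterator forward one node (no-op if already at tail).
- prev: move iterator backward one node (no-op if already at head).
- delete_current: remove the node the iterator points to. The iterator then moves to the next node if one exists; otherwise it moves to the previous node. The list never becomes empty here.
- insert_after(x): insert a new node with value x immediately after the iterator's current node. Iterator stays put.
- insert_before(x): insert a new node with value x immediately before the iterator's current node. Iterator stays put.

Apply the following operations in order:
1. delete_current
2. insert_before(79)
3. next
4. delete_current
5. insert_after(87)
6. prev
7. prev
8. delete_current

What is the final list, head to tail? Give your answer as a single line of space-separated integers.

Answer: 6 8 87 9 2

Derivation:
After 1 (delete_current): list=[6, 3, 8, 9, 2] cursor@6
After 2 (insert_before(79)): list=[79, 6, 3, 8, 9, 2] cursor@6
After 3 (next): list=[79, 6, 3, 8, 9, 2] cursor@3
After 4 (delete_current): list=[79, 6, 8, 9, 2] cursor@8
After 5 (insert_after(87)): list=[79, 6, 8, 87, 9, 2] cursor@8
After 6 (prev): list=[79, 6, 8, 87, 9, 2] cursor@6
After 7 (prev): list=[79, 6, 8, 87, 9, 2] cursor@79
After 8 (delete_current): list=[6, 8, 87, 9, 2] cursor@6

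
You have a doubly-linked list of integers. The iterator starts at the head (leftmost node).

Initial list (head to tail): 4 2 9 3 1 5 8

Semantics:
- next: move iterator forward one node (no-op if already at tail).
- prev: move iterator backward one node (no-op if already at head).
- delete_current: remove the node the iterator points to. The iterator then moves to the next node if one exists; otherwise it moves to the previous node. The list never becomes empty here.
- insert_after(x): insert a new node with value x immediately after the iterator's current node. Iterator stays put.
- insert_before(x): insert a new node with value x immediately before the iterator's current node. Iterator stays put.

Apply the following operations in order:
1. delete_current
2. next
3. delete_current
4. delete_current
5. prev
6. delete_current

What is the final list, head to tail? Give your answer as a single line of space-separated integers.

After 1 (delete_current): list=[2, 9, 3, 1, 5, 8] cursor@2
After 2 (next): list=[2, 9, 3, 1, 5, 8] cursor@9
After 3 (delete_current): list=[2, 3, 1, 5, 8] cursor@3
After 4 (delete_current): list=[2, 1, 5, 8] cursor@1
After 5 (prev): list=[2, 1, 5, 8] cursor@2
After 6 (delete_current): list=[1, 5, 8] cursor@1

Answer: 1 5 8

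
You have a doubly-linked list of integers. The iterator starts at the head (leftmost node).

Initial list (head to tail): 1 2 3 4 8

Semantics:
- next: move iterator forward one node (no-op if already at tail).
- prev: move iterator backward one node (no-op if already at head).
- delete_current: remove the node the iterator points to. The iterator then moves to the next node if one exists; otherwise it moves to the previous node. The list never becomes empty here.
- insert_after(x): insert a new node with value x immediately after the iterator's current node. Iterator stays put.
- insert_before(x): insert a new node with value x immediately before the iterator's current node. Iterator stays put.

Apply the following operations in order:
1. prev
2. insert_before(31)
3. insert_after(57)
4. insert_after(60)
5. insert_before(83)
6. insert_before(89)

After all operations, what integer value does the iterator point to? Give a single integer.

Answer: 1

Derivation:
After 1 (prev): list=[1, 2, 3, 4, 8] cursor@1
After 2 (insert_before(31)): list=[31, 1, 2, 3, 4, 8] cursor@1
After 3 (insert_after(57)): list=[31, 1, 57, 2, 3, 4, 8] cursor@1
After 4 (insert_after(60)): list=[31, 1, 60, 57, 2, 3, 4, 8] cursor@1
After 5 (insert_before(83)): list=[31, 83, 1, 60, 57, 2, 3, 4, 8] cursor@1
After 6 (insert_before(89)): list=[31, 83, 89, 1, 60, 57, 2, 3, 4, 8] cursor@1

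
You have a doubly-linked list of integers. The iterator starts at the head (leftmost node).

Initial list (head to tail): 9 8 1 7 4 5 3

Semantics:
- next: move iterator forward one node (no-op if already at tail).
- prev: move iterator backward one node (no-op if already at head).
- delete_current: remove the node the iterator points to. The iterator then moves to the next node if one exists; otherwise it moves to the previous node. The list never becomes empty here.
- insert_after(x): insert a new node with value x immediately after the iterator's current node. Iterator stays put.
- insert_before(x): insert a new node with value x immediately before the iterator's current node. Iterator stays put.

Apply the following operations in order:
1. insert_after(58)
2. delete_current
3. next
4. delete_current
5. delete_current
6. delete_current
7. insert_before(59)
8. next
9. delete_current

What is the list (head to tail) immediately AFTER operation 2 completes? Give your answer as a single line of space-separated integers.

Answer: 58 8 1 7 4 5 3

Derivation:
After 1 (insert_after(58)): list=[9, 58, 8, 1, 7, 4, 5, 3] cursor@9
After 2 (delete_current): list=[58, 8, 1, 7, 4, 5, 3] cursor@58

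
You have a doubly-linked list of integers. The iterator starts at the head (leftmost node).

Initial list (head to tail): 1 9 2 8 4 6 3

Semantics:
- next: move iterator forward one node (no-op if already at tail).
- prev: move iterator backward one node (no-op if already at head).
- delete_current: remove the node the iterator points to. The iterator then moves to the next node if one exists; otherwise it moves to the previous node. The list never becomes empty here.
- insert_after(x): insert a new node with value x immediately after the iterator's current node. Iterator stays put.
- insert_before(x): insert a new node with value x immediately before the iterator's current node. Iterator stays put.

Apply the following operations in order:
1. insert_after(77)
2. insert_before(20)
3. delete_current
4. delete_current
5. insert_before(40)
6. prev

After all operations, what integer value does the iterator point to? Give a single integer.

After 1 (insert_after(77)): list=[1, 77, 9, 2, 8, 4, 6, 3] cursor@1
After 2 (insert_before(20)): list=[20, 1, 77, 9, 2, 8, 4, 6, 3] cursor@1
After 3 (delete_current): list=[20, 77, 9, 2, 8, 4, 6, 3] cursor@77
After 4 (delete_current): list=[20, 9, 2, 8, 4, 6, 3] cursor@9
After 5 (insert_before(40)): list=[20, 40, 9, 2, 8, 4, 6, 3] cursor@9
After 6 (prev): list=[20, 40, 9, 2, 8, 4, 6, 3] cursor@40

Answer: 40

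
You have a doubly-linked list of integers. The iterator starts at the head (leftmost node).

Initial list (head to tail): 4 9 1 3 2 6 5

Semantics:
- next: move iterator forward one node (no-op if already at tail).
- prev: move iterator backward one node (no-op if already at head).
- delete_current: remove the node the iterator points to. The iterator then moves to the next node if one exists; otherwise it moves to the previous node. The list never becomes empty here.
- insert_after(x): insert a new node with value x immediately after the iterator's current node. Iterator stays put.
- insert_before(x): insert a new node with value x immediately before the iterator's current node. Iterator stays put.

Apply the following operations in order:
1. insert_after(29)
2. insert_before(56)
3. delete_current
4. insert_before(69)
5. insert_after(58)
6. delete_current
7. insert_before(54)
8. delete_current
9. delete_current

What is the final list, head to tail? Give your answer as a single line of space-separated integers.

Answer: 56 69 54 1 3 2 6 5

Derivation:
After 1 (insert_after(29)): list=[4, 29, 9, 1, 3, 2, 6, 5] cursor@4
After 2 (insert_before(56)): list=[56, 4, 29, 9, 1, 3, 2, 6, 5] cursor@4
After 3 (delete_current): list=[56, 29, 9, 1, 3, 2, 6, 5] cursor@29
After 4 (insert_before(69)): list=[56, 69, 29, 9, 1, 3, 2, 6, 5] cursor@29
After 5 (insert_after(58)): list=[56, 69, 29, 58, 9, 1, 3, 2, 6, 5] cursor@29
After 6 (delete_current): list=[56, 69, 58, 9, 1, 3, 2, 6, 5] cursor@58
After 7 (insert_before(54)): list=[56, 69, 54, 58, 9, 1, 3, 2, 6, 5] cursor@58
After 8 (delete_current): list=[56, 69, 54, 9, 1, 3, 2, 6, 5] cursor@9
After 9 (delete_current): list=[56, 69, 54, 1, 3, 2, 6, 5] cursor@1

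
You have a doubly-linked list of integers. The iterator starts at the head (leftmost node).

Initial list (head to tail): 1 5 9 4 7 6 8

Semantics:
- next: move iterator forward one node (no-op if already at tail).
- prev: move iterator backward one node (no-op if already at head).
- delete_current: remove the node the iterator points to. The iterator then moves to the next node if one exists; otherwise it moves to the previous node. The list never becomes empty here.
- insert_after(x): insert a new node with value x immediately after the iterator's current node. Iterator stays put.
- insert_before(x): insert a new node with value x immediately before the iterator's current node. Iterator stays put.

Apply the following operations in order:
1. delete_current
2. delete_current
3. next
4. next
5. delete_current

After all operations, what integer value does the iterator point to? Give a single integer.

Answer: 6

Derivation:
After 1 (delete_current): list=[5, 9, 4, 7, 6, 8] cursor@5
After 2 (delete_current): list=[9, 4, 7, 6, 8] cursor@9
After 3 (next): list=[9, 4, 7, 6, 8] cursor@4
After 4 (next): list=[9, 4, 7, 6, 8] cursor@7
After 5 (delete_current): list=[9, 4, 6, 8] cursor@6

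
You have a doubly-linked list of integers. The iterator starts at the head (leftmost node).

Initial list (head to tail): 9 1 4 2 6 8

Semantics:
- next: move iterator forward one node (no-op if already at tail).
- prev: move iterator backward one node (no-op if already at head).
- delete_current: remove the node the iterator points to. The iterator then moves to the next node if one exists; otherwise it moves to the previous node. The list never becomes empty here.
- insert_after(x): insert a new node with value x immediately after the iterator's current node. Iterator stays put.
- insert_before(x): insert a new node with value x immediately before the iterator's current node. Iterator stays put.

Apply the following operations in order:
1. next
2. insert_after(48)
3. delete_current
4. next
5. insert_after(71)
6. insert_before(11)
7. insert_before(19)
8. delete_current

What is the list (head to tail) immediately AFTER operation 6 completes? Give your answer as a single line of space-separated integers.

Answer: 9 48 11 4 71 2 6 8

Derivation:
After 1 (next): list=[9, 1, 4, 2, 6, 8] cursor@1
After 2 (insert_after(48)): list=[9, 1, 48, 4, 2, 6, 8] cursor@1
After 3 (delete_current): list=[9, 48, 4, 2, 6, 8] cursor@48
After 4 (next): list=[9, 48, 4, 2, 6, 8] cursor@4
After 5 (insert_after(71)): list=[9, 48, 4, 71, 2, 6, 8] cursor@4
After 6 (insert_before(11)): list=[9, 48, 11, 4, 71, 2, 6, 8] cursor@4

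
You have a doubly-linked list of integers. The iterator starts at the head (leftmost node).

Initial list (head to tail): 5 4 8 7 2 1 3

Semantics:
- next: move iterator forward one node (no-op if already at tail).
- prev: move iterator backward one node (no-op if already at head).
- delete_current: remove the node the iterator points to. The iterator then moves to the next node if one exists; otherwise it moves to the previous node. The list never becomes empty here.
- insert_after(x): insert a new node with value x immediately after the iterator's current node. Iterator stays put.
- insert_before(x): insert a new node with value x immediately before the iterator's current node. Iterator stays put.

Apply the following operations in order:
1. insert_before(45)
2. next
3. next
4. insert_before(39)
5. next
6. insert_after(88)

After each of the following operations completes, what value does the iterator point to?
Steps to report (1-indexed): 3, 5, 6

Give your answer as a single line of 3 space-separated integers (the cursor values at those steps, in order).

After 1 (insert_before(45)): list=[45, 5, 4, 8, 7, 2, 1, 3] cursor@5
After 2 (next): list=[45, 5, 4, 8, 7, 2, 1, 3] cursor@4
After 3 (next): list=[45, 5, 4, 8, 7, 2, 1, 3] cursor@8
After 4 (insert_before(39)): list=[45, 5, 4, 39, 8, 7, 2, 1, 3] cursor@8
After 5 (next): list=[45, 5, 4, 39, 8, 7, 2, 1, 3] cursor@7
After 6 (insert_after(88)): list=[45, 5, 4, 39, 8, 7, 88, 2, 1, 3] cursor@7

Answer: 8 7 7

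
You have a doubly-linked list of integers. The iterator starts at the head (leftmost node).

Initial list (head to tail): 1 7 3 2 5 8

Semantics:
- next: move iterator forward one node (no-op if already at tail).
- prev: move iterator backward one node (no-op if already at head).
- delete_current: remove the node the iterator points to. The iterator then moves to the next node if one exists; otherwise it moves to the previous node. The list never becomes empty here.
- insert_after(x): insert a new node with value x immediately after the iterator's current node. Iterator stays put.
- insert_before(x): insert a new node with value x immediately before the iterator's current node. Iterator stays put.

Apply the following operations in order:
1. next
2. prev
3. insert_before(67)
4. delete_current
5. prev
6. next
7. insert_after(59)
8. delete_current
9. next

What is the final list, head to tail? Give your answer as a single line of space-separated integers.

After 1 (next): list=[1, 7, 3, 2, 5, 8] cursor@7
After 2 (prev): list=[1, 7, 3, 2, 5, 8] cursor@1
After 3 (insert_before(67)): list=[67, 1, 7, 3, 2, 5, 8] cursor@1
After 4 (delete_current): list=[67, 7, 3, 2, 5, 8] cursor@7
After 5 (prev): list=[67, 7, 3, 2, 5, 8] cursor@67
After 6 (next): list=[67, 7, 3, 2, 5, 8] cursor@7
After 7 (insert_after(59)): list=[67, 7, 59, 3, 2, 5, 8] cursor@7
After 8 (delete_current): list=[67, 59, 3, 2, 5, 8] cursor@59
After 9 (next): list=[67, 59, 3, 2, 5, 8] cursor@3

Answer: 67 59 3 2 5 8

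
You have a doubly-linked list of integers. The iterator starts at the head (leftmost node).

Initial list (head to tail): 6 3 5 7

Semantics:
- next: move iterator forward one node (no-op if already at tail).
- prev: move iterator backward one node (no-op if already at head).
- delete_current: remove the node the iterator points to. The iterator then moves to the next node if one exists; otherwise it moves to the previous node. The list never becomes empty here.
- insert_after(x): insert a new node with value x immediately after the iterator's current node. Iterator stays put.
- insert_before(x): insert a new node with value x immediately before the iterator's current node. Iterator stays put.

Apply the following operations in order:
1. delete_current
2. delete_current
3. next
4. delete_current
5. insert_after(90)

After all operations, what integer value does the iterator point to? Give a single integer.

After 1 (delete_current): list=[3, 5, 7] cursor@3
After 2 (delete_current): list=[5, 7] cursor@5
After 3 (next): list=[5, 7] cursor@7
After 4 (delete_current): list=[5] cursor@5
After 5 (insert_after(90)): list=[5, 90] cursor@5

Answer: 5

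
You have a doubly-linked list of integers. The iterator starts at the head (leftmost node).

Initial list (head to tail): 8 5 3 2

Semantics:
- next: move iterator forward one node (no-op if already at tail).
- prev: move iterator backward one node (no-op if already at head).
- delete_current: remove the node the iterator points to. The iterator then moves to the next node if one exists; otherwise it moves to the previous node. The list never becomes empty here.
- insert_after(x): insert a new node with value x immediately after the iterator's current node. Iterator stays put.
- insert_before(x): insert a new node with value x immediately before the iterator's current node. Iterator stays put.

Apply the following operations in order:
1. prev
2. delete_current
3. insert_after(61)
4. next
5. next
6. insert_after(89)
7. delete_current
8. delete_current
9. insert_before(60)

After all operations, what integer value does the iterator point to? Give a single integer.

Answer: 2

Derivation:
After 1 (prev): list=[8, 5, 3, 2] cursor@8
After 2 (delete_current): list=[5, 3, 2] cursor@5
After 3 (insert_after(61)): list=[5, 61, 3, 2] cursor@5
After 4 (next): list=[5, 61, 3, 2] cursor@61
After 5 (next): list=[5, 61, 3, 2] cursor@3
After 6 (insert_after(89)): list=[5, 61, 3, 89, 2] cursor@3
After 7 (delete_current): list=[5, 61, 89, 2] cursor@89
After 8 (delete_current): list=[5, 61, 2] cursor@2
After 9 (insert_before(60)): list=[5, 61, 60, 2] cursor@2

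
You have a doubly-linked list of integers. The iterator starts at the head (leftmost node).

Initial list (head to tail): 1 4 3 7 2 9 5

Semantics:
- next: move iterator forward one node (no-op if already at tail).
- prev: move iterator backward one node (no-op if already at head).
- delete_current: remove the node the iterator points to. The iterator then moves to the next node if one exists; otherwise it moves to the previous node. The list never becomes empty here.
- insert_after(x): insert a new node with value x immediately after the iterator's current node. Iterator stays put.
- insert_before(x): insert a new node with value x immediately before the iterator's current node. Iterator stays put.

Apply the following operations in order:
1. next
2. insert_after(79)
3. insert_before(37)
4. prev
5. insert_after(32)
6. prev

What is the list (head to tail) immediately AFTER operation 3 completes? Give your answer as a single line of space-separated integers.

Answer: 1 37 4 79 3 7 2 9 5

Derivation:
After 1 (next): list=[1, 4, 3, 7, 2, 9, 5] cursor@4
After 2 (insert_after(79)): list=[1, 4, 79, 3, 7, 2, 9, 5] cursor@4
After 3 (insert_before(37)): list=[1, 37, 4, 79, 3, 7, 2, 9, 5] cursor@4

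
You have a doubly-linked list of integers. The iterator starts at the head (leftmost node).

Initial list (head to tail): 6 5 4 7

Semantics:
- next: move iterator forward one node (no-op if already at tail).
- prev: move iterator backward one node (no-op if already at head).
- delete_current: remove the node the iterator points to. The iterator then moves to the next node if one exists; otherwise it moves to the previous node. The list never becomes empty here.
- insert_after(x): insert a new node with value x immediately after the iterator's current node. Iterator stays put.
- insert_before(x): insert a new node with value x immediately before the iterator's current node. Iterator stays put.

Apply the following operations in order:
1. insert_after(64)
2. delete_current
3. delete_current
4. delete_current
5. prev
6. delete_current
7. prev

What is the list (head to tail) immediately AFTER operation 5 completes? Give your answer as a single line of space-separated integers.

Answer: 4 7

Derivation:
After 1 (insert_after(64)): list=[6, 64, 5, 4, 7] cursor@6
After 2 (delete_current): list=[64, 5, 4, 7] cursor@64
After 3 (delete_current): list=[5, 4, 7] cursor@5
After 4 (delete_current): list=[4, 7] cursor@4
After 5 (prev): list=[4, 7] cursor@4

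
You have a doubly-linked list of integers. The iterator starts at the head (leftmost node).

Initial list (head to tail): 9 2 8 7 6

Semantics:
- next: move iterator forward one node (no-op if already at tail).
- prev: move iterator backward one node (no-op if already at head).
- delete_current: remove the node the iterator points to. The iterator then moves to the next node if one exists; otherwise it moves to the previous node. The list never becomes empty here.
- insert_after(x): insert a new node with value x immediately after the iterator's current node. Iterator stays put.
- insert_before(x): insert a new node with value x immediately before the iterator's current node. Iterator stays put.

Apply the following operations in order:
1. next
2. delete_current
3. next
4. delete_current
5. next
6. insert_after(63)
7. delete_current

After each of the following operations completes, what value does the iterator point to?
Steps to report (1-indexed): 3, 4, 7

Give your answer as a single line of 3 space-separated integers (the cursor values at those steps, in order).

After 1 (next): list=[9, 2, 8, 7, 6] cursor@2
After 2 (delete_current): list=[9, 8, 7, 6] cursor@8
After 3 (next): list=[9, 8, 7, 6] cursor@7
After 4 (delete_current): list=[9, 8, 6] cursor@6
After 5 (next): list=[9, 8, 6] cursor@6
After 6 (insert_after(63)): list=[9, 8, 6, 63] cursor@6
After 7 (delete_current): list=[9, 8, 63] cursor@63

Answer: 7 6 63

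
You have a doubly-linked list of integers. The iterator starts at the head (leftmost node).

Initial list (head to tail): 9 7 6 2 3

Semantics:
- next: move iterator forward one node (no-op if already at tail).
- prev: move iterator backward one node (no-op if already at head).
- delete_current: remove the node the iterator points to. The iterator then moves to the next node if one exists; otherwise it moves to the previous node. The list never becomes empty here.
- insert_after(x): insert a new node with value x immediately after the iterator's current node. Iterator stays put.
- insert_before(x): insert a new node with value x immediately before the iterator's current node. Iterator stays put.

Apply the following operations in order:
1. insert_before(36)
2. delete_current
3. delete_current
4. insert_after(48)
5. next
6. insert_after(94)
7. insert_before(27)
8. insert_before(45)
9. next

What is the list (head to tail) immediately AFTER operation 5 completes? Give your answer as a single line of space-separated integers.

After 1 (insert_before(36)): list=[36, 9, 7, 6, 2, 3] cursor@9
After 2 (delete_current): list=[36, 7, 6, 2, 3] cursor@7
After 3 (delete_current): list=[36, 6, 2, 3] cursor@6
After 4 (insert_after(48)): list=[36, 6, 48, 2, 3] cursor@6
After 5 (next): list=[36, 6, 48, 2, 3] cursor@48

Answer: 36 6 48 2 3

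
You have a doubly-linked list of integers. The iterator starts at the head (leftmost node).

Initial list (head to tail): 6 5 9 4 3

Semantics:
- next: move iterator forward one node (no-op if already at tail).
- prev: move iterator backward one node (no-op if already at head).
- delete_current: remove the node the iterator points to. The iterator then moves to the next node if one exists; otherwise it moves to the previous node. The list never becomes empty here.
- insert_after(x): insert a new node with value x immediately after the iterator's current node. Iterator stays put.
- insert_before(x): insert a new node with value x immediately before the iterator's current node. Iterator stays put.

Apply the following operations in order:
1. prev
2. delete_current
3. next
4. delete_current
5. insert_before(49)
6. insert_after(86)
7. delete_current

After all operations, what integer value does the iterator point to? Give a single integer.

After 1 (prev): list=[6, 5, 9, 4, 3] cursor@6
After 2 (delete_current): list=[5, 9, 4, 3] cursor@5
After 3 (next): list=[5, 9, 4, 3] cursor@9
After 4 (delete_current): list=[5, 4, 3] cursor@4
After 5 (insert_before(49)): list=[5, 49, 4, 3] cursor@4
After 6 (insert_after(86)): list=[5, 49, 4, 86, 3] cursor@4
After 7 (delete_current): list=[5, 49, 86, 3] cursor@86

Answer: 86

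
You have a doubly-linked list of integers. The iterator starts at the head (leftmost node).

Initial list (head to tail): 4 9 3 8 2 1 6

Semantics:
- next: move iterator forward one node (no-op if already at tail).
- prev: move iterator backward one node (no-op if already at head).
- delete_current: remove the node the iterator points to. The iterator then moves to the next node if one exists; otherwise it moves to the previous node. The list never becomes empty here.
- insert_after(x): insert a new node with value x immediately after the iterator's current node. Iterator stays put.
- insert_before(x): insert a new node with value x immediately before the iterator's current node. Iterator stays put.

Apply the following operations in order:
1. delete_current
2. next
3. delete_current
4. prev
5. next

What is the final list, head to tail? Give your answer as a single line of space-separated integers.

After 1 (delete_current): list=[9, 3, 8, 2, 1, 6] cursor@9
After 2 (next): list=[9, 3, 8, 2, 1, 6] cursor@3
After 3 (delete_current): list=[9, 8, 2, 1, 6] cursor@8
After 4 (prev): list=[9, 8, 2, 1, 6] cursor@9
After 5 (next): list=[9, 8, 2, 1, 6] cursor@8

Answer: 9 8 2 1 6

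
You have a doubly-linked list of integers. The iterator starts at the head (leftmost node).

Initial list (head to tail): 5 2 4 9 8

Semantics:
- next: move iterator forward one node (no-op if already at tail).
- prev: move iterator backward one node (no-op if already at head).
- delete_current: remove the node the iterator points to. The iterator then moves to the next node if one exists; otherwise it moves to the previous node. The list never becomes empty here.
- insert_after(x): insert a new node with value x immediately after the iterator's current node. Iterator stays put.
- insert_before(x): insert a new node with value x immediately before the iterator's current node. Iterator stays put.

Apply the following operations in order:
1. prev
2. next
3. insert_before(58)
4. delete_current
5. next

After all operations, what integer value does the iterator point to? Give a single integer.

Answer: 9

Derivation:
After 1 (prev): list=[5, 2, 4, 9, 8] cursor@5
After 2 (next): list=[5, 2, 4, 9, 8] cursor@2
After 3 (insert_before(58)): list=[5, 58, 2, 4, 9, 8] cursor@2
After 4 (delete_current): list=[5, 58, 4, 9, 8] cursor@4
After 5 (next): list=[5, 58, 4, 9, 8] cursor@9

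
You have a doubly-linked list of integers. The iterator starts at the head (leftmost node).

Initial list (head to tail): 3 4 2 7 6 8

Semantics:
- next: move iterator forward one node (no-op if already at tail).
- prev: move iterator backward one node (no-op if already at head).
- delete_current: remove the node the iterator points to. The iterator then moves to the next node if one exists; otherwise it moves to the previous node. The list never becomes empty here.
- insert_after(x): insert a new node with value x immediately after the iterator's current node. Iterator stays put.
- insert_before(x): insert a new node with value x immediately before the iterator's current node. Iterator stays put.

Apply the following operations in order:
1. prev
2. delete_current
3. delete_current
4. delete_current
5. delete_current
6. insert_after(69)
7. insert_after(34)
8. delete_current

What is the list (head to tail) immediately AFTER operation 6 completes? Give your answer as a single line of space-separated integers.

Answer: 6 69 8

Derivation:
After 1 (prev): list=[3, 4, 2, 7, 6, 8] cursor@3
After 2 (delete_current): list=[4, 2, 7, 6, 8] cursor@4
After 3 (delete_current): list=[2, 7, 6, 8] cursor@2
After 4 (delete_current): list=[7, 6, 8] cursor@7
After 5 (delete_current): list=[6, 8] cursor@6
After 6 (insert_after(69)): list=[6, 69, 8] cursor@6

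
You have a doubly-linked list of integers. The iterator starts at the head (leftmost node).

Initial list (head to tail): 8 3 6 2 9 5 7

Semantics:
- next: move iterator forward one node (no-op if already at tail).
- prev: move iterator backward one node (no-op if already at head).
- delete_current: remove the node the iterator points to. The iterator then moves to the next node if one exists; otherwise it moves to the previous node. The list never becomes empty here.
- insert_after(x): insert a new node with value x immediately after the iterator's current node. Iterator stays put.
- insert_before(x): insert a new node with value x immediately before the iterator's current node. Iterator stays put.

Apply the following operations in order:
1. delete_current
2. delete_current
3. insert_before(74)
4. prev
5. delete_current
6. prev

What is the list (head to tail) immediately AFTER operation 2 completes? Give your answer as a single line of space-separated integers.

After 1 (delete_current): list=[3, 6, 2, 9, 5, 7] cursor@3
After 2 (delete_current): list=[6, 2, 9, 5, 7] cursor@6

Answer: 6 2 9 5 7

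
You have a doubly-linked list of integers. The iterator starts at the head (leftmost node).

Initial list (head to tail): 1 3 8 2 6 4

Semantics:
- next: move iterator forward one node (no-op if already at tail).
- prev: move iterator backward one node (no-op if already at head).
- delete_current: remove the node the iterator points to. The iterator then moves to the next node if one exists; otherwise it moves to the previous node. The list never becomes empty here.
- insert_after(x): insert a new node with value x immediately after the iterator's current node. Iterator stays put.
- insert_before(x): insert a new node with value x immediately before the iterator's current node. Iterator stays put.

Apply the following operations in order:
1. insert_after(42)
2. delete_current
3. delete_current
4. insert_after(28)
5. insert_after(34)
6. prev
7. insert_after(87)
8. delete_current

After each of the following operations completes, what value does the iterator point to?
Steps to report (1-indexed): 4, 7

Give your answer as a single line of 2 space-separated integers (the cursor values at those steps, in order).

After 1 (insert_after(42)): list=[1, 42, 3, 8, 2, 6, 4] cursor@1
After 2 (delete_current): list=[42, 3, 8, 2, 6, 4] cursor@42
After 3 (delete_current): list=[3, 8, 2, 6, 4] cursor@3
After 4 (insert_after(28)): list=[3, 28, 8, 2, 6, 4] cursor@3
After 5 (insert_after(34)): list=[3, 34, 28, 8, 2, 6, 4] cursor@3
After 6 (prev): list=[3, 34, 28, 8, 2, 6, 4] cursor@3
After 7 (insert_after(87)): list=[3, 87, 34, 28, 8, 2, 6, 4] cursor@3
After 8 (delete_current): list=[87, 34, 28, 8, 2, 6, 4] cursor@87

Answer: 3 3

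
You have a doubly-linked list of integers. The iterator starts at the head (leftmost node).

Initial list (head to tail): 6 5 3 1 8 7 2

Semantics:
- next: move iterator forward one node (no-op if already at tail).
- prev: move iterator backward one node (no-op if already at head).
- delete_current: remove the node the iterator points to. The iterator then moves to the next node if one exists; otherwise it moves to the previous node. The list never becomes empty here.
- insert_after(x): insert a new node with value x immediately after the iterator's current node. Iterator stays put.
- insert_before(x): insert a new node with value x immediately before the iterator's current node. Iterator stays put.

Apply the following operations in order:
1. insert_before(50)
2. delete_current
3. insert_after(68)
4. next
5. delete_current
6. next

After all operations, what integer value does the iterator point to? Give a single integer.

After 1 (insert_before(50)): list=[50, 6, 5, 3, 1, 8, 7, 2] cursor@6
After 2 (delete_current): list=[50, 5, 3, 1, 8, 7, 2] cursor@5
After 3 (insert_after(68)): list=[50, 5, 68, 3, 1, 8, 7, 2] cursor@5
After 4 (next): list=[50, 5, 68, 3, 1, 8, 7, 2] cursor@68
After 5 (delete_current): list=[50, 5, 3, 1, 8, 7, 2] cursor@3
After 6 (next): list=[50, 5, 3, 1, 8, 7, 2] cursor@1

Answer: 1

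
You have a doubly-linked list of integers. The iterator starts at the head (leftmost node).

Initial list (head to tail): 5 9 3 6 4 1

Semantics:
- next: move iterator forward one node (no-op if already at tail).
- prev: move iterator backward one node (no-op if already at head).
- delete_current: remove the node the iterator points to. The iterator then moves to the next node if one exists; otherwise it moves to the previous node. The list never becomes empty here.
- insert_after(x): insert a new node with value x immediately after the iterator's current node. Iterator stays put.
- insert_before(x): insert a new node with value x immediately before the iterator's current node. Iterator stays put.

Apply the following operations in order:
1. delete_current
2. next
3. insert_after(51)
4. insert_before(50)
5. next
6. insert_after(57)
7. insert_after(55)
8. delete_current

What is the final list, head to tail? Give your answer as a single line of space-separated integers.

Answer: 9 50 3 55 57 6 4 1

Derivation:
After 1 (delete_current): list=[9, 3, 6, 4, 1] cursor@9
After 2 (next): list=[9, 3, 6, 4, 1] cursor@3
After 3 (insert_after(51)): list=[9, 3, 51, 6, 4, 1] cursor@3
After 4 (insert_before(50)): list=[9, 50, 3, 51, 6, 4, 1] cursor@3
After 5 (next): list=[9, 50, 3, 51, 6, 4, 1] cursor@51
After 6 (insert_after(57)): list=[9, 50, 3, 51, 57, 6, 4, 1] cursor@51
After 7 (insert_after(55)): list=[9, 50, 3, 51, 55, 57, 6, 4, 1] cursor@51
After 8 (delete_current): list=[9, 50, 3, 55, 57, 6, 4, 1] cursor@55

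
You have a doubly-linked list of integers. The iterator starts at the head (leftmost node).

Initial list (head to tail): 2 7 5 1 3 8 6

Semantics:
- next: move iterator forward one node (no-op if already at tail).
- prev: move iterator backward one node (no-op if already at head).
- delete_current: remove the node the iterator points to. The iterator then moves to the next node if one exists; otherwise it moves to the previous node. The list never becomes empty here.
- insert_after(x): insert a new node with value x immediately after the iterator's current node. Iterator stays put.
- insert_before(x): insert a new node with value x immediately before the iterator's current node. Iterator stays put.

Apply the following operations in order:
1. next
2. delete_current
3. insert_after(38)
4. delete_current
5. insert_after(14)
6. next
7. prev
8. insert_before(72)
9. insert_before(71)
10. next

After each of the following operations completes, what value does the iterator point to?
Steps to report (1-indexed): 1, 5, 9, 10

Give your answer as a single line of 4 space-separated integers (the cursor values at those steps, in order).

Answer: 7 38 38 14

Derivation:
After 1 (next): list=[2, 7, 5, 1, 3, 8, 6] cursor@7
After 2 (delete_current): list=[2, 5, 1, 3, 8, 6] cursor@5
After 3 (insert_after(38)): list=[2, 5, 38, 1, 3, 8, 6] cursor@5
After 4 (delete_current): list=[2, 38, 1, 3, 8, 6] cursor@38
After 5 (insert_after(14)): list=[2, 38, 14, 1, 3, 8, 6] cursor@38
After 6 (next): list=[2, 38, 14, 1, 3, 8, 6] cursor@14
After 7 (prev): list=[2, 38, 14, 1, 3, 8, 6] cursor@38
After 8 (insert_before(72)): list=[2, 72, 38, 14, 1, 3, 8, 6] cursor@38
After 9 (insert_before(71)): list=[2, 72, 71, 38, 14, 1, 3, 8, 6] cursor@38
After 10 (next): list=[2, 72, 71, 38, 14, 1, 3, 8, 6] cursor@14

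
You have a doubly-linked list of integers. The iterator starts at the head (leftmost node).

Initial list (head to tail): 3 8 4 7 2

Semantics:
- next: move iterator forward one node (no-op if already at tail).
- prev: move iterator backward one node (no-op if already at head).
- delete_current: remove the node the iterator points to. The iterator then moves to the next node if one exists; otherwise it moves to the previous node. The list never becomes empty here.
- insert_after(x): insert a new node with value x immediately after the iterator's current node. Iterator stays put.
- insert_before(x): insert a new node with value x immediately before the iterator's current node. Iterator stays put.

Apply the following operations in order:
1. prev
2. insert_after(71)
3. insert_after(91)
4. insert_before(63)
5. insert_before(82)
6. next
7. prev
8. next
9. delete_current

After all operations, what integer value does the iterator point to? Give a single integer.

Answer: 71

Derivation:
After 1 (prev): list=[3, 8, 4, 7, 2] cursor@3
After 2 (insert_after(71)): list=[3, 71, 8, 4, 7, 2] cursor@3
After 3 (insert_after(91)): list=[3, 91, 71, 8, 4, 7, 2] cursor@3
After 4 (insert_before(63)): list=[63, 3, 91, 71, 8, 4, 7, 2] cursor@3
After 5 (insert_before(82)): list=[63, 82, 3, 91, 71, 8, 4, 7, 2] cursor@3
After 6 (next): list=[63, 82, 3, 91, 71, 8, 4, 7, 2] cursor@91
After 7 (prev): list=[63, 82, 3, 91, 71, 8, 4, 7, 2] cursor@3
After 8 (next): list=[63, 82, 3, 91, 71, 8, 4, 7, 2] cursor@91
After 9 (delete_current): list=[63, 82, 3, 71, 8, 4, 7, 2] cursor@71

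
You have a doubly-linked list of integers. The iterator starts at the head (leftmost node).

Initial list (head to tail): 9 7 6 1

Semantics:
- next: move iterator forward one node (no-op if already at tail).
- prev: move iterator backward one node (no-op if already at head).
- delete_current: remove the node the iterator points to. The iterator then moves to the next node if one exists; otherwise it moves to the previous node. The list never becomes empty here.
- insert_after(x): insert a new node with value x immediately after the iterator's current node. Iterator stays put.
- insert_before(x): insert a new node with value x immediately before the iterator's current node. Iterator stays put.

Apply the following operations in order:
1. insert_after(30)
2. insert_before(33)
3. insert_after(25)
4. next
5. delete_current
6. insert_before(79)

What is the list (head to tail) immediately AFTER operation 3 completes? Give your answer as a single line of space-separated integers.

After 1 (insert_after(30)): list=[9, 30, 7, 6, 1] cursor@9
After 2 (insert_before(33)): list=[33, 9, 30, 7, 6, 1] cursor@9
After 3 (insert_after(25)): list=[33, 9, 25, 30, 7, 6, 1] cursor@9

Answer: 33 9 25 30 7 6 1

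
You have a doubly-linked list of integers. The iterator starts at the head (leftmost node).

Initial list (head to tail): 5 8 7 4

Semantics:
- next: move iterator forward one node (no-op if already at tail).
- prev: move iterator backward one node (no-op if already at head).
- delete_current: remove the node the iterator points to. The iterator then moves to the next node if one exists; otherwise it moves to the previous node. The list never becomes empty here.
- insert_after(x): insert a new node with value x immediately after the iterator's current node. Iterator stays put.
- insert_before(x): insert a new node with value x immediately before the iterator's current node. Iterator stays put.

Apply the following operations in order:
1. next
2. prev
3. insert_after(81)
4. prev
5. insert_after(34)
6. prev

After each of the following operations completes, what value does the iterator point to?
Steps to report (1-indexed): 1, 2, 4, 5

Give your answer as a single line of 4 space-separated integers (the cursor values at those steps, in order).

Answer: 8 5 5 5

Derivation:
After 1 (next): list=[5, 8, 7, 4] cursor@8
After 2 (prev): list=[5, 8, 7, 4] cursor@5
After 3 (insert_after(81)): list=[5, 81, 8, 7, 4] cursor@5
After 4 (prev): list=[5, 81, 8, 7, 4] cursor@5
After 5 (insert_after(34)): list=[5, 34, 81, 8, 7, 4] cursor@5
After 6 (prev): list=[5, 34, 81, 8, 7, 4] cursor@5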